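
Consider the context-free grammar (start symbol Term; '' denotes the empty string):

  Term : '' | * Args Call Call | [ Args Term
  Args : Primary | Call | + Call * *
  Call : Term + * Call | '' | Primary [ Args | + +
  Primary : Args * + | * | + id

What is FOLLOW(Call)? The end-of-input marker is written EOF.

In Term : * Args Call Call: add FIRST(Call)\{''} = { *, +, [ }.
  Since Call is nullable, also add FOLLOW(Term) = { EOF, + }.
In Term : * Args Call Call: Call is at the end, add FOLLOW(Term) = { EOF, + }.
In Args : Call: Call is at the end, add FOLLOW(Args) = { EOF, *, +, [ }.
In Args : + Call * *: add FIRST(* *) = { * }.
In Call : Term + * Call: Call is at the end, add FOLLOW(Call) = { EOF, *, +, [ }.
Union: FOLLOW(Call) = { EOF, *, +, [ }.

{ EOF, *, +, [ }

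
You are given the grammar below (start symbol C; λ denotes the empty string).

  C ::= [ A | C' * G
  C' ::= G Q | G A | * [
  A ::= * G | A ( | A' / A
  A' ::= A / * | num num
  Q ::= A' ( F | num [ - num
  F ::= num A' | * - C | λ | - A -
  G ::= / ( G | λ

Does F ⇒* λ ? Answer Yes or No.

Yes

F has an λ-production, so F ⇒ λ.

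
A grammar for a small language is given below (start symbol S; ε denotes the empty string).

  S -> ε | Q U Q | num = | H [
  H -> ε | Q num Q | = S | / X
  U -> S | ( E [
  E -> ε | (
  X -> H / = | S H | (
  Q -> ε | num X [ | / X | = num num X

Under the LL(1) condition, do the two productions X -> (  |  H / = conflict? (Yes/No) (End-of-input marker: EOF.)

FIRST(() = { ( } and FIRST(H / =) = { /, =, num }.
The FIRST sets are disjoint and neither alternative is nullable — no conflict.

No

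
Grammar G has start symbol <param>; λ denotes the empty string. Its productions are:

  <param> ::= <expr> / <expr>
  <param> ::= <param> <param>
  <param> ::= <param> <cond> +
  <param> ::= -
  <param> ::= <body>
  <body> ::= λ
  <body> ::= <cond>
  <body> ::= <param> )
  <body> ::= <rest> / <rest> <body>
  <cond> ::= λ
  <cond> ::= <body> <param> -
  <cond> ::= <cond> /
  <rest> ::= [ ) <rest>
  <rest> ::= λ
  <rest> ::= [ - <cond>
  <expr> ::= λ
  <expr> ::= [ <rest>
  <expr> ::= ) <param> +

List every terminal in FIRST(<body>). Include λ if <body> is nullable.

<body> ::= λ contributes λ.
From <body> ::= <cond>: add FIRST(<cond>) = { ), +, -, /, [, λ } (including λ since <cond> is nullable).
From <body> ::= <param> ): <param> nullable, take FIRST(<param>) ∪ {)} = { ), +, -, /, [ }.
From <body> ::= <rest> / <rest> <body>: <rest> nullable, take FIRST(<rest>) ∪ {/} = { /, [ }.
Union: FIRST(<body>) = { ), +, -, /, [, λ }.

{ ), +, -, /, [, λ }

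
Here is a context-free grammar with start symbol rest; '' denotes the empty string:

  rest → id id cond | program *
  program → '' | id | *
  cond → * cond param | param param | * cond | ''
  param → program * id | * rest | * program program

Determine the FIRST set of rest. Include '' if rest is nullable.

rest → id id cond contributes {id}.
From rest → program *: program nullable, take FIRST(program) ∪ {*} = { *, id }.
Union: FIRST(rest) = { *, id }.

{ *, id }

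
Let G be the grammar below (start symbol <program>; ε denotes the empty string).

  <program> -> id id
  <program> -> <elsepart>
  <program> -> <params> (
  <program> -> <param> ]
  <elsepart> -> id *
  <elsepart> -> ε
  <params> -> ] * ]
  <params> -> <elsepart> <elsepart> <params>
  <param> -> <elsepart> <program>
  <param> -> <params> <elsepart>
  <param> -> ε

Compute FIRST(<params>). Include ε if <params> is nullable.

<params> -> ] * ] contributes {]}.
From <params> -> <elsepart> <elsepart> <params>: <elsepart>, <elsepart> nullable, take FIRST(<elsepart>) ∪ FIRST(<elsepart>) ∪ FIRST(<params>) = { ], id }.
Union: FIRST(<params>) = { ], id }.

{ ], id }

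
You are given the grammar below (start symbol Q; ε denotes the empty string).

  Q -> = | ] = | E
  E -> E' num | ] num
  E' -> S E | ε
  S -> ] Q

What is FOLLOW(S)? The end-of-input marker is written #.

{ ], num }

In E' -> S E: add FIRST(E) = { ], num }.
Union: FOLLOW(S) = { ], num }.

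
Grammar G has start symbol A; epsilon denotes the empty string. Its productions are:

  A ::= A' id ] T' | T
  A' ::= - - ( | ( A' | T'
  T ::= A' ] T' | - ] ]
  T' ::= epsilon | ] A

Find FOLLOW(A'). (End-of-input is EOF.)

{ ], id }

In A ::= A' id ] T': add FIRST(id ] T') = { id }.
In A' ::= ( A': A' is at the end, add FOLLOW(A') = { ], id }.
In T ::= A' ] T': add FIRST(] T') = { ] }.
Union: FOLLOW(A') = { ], id }.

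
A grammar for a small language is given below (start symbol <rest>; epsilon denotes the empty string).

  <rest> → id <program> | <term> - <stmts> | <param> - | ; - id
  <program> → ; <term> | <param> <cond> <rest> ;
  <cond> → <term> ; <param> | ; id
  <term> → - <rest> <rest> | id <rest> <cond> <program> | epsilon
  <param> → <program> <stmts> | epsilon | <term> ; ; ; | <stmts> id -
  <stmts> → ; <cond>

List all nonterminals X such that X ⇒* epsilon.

Directly nullable (have an epsilon-production): <term>, <param>.
No other nonterminal has a production whose RHS symbols are all nullable.

{ <param>, <term> }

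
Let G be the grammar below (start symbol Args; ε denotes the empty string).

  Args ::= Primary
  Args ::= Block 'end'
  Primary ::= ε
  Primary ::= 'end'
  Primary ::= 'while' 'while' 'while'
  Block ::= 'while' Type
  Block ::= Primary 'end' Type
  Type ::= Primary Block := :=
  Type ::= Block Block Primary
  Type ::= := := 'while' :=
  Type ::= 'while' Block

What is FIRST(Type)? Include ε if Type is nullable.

{ 'end', 'while', := }

From Type ::= Primary Block := :=: Primary nullable, take FIRST(Primary) ∪ FIRST(Block) = { 'end', 'while' }.
From Type ::= Block Block Primary: add FIRST(Block) = { 'end', 'while' }.
Type ::= := := 'while' := contributes {:=}.
Type ::= 'while' Block contributes {'while'}.
Union: FIRST(Type) = { 'end', 'while', := }.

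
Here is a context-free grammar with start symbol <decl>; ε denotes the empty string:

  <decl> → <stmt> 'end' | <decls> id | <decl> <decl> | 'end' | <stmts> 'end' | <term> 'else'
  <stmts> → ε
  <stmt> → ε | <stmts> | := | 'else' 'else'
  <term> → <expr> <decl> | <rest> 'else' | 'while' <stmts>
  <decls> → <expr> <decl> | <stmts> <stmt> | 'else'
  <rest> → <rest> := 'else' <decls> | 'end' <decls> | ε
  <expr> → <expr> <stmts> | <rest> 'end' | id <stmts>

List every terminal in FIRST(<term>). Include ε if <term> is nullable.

From <term> → <expr> <decl>: add FIRST(<expr>) = { 'end', :=, id }.
From <term> → <rest> 'else': <rest> nullable, take FIRST(<rest>) ∪ {'else'} = { 'else', 'end', := }.
<term> → 'while' <stmts> contributes {'while'}.
Union: FIRST(<term>) = { 'else', 'end', 'while', :=, id }.

{ 'else', 'end', 'while', :=, id }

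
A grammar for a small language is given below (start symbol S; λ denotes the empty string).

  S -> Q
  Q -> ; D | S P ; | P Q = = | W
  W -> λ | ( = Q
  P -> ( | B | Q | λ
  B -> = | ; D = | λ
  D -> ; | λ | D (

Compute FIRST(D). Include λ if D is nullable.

{ (, ;, λ }

D -> ; contributes {;}.
D -> λ contributes λ.
From D -> D (: D nullable, take FIRST(D) ∪ {(} = { (, ; }.
Union: FIRST(D) = { (, ;, λ }.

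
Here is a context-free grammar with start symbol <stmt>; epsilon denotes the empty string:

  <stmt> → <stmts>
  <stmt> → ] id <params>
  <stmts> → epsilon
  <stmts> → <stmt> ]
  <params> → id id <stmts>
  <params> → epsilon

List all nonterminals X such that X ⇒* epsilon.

{ <params>, <stmt>, <stmts> }

Directly nullable (have an epsilon-production): <stmts>, <params>.
<stmt> → <stmts> with every symbol nullable, so <stmt> is nullable.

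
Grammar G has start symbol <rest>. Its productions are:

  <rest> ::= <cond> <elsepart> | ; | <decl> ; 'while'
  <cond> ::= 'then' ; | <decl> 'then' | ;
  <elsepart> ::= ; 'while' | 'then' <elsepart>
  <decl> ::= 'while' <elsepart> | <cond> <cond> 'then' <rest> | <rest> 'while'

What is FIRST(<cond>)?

<cond> ::= 'then' ; contributes {'then'}.
From <cond> ::= <decl> 'then': add FIRST(<decl>) = { 'then', 'while', ; }.
<cond> ::= ; contributes {;}.
Union: FIRST(<cond>) = { 'then', 'while', ; }.

{ 'then', 'while', ; }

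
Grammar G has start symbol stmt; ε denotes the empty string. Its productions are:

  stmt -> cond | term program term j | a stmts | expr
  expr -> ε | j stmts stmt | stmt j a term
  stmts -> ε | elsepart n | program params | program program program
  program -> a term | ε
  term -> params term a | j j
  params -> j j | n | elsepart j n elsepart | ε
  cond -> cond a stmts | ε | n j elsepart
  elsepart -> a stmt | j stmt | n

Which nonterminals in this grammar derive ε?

{ cond, expr, params, program, stmt, stmts }

Directly nullable (have an ε-production): expr, stmts, program, params, cond.
stmt -> cond with every symbol nullable, so stmt is nullable.
No other nonterminal has a production whose RHS symbols are all nullable.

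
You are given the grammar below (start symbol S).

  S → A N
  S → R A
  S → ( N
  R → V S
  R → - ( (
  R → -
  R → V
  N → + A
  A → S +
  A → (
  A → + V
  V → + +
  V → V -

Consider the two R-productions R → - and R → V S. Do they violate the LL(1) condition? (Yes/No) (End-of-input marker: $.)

No

FIRST(-) = { - } and FIRST(V S) = { + }.
The FIRST sets are disjoint and neither alternative is nullable — no conflict.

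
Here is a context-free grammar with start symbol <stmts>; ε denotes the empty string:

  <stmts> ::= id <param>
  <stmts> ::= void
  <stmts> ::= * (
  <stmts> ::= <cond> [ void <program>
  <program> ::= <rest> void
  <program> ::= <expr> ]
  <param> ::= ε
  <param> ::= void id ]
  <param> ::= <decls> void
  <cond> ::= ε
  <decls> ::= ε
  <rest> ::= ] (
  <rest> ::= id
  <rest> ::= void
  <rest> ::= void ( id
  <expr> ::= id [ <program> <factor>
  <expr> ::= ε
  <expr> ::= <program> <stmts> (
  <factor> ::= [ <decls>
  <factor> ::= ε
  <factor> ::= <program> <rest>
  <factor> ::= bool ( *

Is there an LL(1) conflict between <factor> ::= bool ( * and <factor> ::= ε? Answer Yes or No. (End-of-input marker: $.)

No

FIRST(bool ( *) = { bool } and FIRST(ε) = { ε }.
The second is nullable but FOLLOW(<factor>) = { ] } is disjoint from FIRST of the first.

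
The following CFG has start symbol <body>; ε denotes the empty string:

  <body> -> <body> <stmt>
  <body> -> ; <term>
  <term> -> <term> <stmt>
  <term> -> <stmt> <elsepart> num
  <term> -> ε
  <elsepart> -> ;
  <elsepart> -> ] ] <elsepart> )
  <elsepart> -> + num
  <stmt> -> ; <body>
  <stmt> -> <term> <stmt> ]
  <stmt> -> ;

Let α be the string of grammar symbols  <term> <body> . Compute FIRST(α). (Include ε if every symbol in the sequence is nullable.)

{ ; }

Add FIRST(<term>)\{ε} = { ; }; <term> is nullable, continue.
Add FIRST(<body>) = { ; }; <body> is not nullable, stop.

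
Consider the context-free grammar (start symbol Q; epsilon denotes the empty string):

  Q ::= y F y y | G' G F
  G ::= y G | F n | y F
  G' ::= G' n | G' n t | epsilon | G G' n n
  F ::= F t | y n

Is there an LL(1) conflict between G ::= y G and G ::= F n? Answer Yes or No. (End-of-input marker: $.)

Yes

FIRST(y G) = { y } and FIRST(F n) = { y }.
Both contain y, so the two alternatives are not disjoint — LL(1) conflict.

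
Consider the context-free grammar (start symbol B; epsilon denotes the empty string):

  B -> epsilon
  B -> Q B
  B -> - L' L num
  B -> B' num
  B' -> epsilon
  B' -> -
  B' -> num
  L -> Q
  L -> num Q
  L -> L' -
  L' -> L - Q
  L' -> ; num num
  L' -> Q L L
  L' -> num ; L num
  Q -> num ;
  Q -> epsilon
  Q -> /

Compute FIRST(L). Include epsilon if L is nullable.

From L -> Q: add FIRST(Q) = { /, num, epsilon } (including epsilon since Q is nullable).
L -> num Q contributes {num}.
From L -> L' -: L' nullable, take FIRST(L') ∪ {-} = { -, /, ;, num }.
Union: FIRST(L) = { -, /, ;, num, epsilon }.

{ -, /, ;, num, epsilon }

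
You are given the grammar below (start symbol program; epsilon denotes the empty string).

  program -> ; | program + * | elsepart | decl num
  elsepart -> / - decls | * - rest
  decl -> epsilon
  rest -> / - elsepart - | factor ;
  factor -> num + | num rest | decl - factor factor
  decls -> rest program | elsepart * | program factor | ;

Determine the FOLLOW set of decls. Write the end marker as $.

In elsepart -> / - decls: decls is at the end, add FOLLOW(elsepart) = { $, *, +, -, num }.
Union: FOLLOW(decls) = { $, *, +, -, num }.

{ $, *, +, -, num }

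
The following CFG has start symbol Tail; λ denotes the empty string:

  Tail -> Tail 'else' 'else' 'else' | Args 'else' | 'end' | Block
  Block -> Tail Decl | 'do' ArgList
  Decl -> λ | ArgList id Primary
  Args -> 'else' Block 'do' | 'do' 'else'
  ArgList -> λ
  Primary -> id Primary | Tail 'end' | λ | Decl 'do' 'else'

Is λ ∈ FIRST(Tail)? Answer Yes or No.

Nullable nonterminals: ArgList, Decl, Primary.
No production of Tail has an RHS whose symbols are all nullable, so Tail is not nullable.

No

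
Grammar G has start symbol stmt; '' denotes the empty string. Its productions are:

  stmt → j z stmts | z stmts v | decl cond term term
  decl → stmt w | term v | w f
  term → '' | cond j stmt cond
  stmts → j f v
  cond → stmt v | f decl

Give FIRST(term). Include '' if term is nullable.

{ f, j, v, w, z, '' }

term → '' contributes ''.
From term → cond j stmt cond: add FIRST(cond) = { f, j, v, w, z }.
Union: FIRST(term) = { f, j, v, w, z, '' }.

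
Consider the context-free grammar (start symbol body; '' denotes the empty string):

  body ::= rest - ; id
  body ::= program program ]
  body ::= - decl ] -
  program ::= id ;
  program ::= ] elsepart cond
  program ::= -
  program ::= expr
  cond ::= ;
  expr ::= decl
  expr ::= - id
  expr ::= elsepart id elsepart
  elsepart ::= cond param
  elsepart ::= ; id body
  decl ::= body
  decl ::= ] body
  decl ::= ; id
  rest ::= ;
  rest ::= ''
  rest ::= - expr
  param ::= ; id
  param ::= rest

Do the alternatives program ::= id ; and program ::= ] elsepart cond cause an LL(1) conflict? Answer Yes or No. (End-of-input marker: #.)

FIRST(id ;) = { id } and FIRST(] elsepart cond) = { ] }.
The FIRST sets are disjoint and neither alternative is nullable — no conflict.

No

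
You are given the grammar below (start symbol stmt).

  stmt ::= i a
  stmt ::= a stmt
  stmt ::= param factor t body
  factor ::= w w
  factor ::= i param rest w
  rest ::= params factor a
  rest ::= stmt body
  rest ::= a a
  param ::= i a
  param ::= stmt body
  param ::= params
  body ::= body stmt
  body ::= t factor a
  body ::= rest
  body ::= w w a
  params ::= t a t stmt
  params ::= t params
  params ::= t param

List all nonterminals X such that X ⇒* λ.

No nonterminal has an empty production or an RHS whose symbols are all nullable.

{ } (none)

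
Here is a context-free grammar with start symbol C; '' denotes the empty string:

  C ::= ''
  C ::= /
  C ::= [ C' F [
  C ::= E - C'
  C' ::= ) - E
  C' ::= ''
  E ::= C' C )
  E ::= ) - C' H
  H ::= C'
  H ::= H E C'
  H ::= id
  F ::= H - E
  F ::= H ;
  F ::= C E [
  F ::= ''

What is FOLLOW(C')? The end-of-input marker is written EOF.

In C ::= [ C' F [: add FIRST(F [) = { ), -, /, ;, [, id }.
In C ::= E - C': C' is at the end, add FOLLOW(C) = { EOF, ), /, [ }.
In E ::= C' C ): add FIRST(C )) = { ), /, [ }.
In E ::= ) - C' H: add FIRST(H)\{''} = { ), /, [, id }.
  Since H is nullable, also add FOLLOW(E) = { EOF, ), -, /, ;, [, id }.
In H ::= C': C' is at the end, add FOLLOW(H) = { EOF, ), -, /, ;, [, id }.
In H ::= H E C': C' is at the end, add FOLLOW(H) = { EOF, ), -, /, ;, [, id }.
Union: FOLLOW(C') = { EOF, ), -, /, ;, [, id }.

{ EOF, ), -, /, ;, [, id }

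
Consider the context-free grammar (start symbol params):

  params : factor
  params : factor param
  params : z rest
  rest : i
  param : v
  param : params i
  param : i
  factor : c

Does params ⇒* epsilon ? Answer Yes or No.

No nonterminal in this grammar is nullable.
No production of params has an RHS whose symbols are all nullable, so params is not nullable.

No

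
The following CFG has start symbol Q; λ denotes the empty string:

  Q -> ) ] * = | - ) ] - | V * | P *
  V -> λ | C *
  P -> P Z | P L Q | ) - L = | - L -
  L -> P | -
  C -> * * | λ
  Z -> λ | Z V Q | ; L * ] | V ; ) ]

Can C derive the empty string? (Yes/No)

Yes

C has an λ-production, so C ⇒ λ.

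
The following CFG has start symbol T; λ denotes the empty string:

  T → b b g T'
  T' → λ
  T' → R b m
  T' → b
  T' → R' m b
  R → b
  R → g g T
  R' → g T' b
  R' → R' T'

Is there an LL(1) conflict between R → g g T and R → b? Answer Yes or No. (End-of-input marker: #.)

FIRST(g g T) = { g } and FIRST(b) = { b }.
The FIRST sets are disjoint and neither alternative is nullable — no conflict.

No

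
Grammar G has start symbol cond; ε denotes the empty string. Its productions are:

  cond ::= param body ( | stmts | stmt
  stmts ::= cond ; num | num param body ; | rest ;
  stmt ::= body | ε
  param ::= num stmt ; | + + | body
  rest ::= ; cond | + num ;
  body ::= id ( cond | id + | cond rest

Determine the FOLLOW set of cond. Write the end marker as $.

{ $, (, +, ;, id, num }

cond is the start symbol, so $ ∈ FOLLOW(cond).
In stmts ::= cond ; num: add FIRST(; num) = { ; }.
In rest ::= ; cond: cond is at the end, add FOLLOW(rest) = { $, (, +, ;, id, num }.
In body ::= id ( cond: cond is at the end, add FOLLOW(body) = { $, (, +, ;, id, num }.
In body ::= cond rest: add FIRST(rest) = { +, ; }.
Union: FOLLOW(cond) = { $, (, +, ;, id, num }.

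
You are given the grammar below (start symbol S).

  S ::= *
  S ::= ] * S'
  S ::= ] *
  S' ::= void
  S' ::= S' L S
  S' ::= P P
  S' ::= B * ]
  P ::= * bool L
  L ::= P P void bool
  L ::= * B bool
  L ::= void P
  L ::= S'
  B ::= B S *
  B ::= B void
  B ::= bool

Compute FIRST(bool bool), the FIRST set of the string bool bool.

{ bool }

bool is a terminal; add {bool} and stop.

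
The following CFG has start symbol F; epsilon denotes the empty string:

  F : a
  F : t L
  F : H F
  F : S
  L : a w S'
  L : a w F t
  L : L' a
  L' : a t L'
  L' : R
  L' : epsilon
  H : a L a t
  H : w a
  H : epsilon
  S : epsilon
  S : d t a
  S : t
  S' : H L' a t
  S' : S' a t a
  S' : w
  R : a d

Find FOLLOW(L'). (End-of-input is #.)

In L : L' a: add FIRST(a) = { a }.
In L' : a t L': L' is at the end, add FOLLOW(L') = { a }.
In S' : H L' a t: add FIRST(a t) = { a }.
Union: FOLLOW(L') = { a }.

{ a }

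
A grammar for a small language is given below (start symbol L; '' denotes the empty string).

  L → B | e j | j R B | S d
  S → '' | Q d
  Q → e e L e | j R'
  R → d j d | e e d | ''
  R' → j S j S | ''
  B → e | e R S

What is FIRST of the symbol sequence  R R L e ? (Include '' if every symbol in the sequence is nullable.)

{ d, e, j }

Add FIRST(R)\{''} = { d, e }; R is nullable, continue.
Add FIRST(R)\{''} = { d, e }; R is nullable, continue.
Add FIRST(L) = { d, e, j }; L is not nullable, stop.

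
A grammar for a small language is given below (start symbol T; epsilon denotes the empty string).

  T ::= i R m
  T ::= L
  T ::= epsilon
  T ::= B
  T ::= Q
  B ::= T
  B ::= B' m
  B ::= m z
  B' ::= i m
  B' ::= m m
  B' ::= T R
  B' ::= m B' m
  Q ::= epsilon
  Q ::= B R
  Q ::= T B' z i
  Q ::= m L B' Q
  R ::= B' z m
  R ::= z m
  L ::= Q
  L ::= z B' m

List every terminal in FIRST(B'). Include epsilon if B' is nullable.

B' ::= i m contributes {i}.
B' ::= m m contributes {m}.
From B' ::= T R: T nullable, take FIRST(T) ∪ FIRST(R) = { i, m, z }.
B' ::= m B' m contributes {m}.
Union: FIRST(B') = { i, m, z }.

{ i, m, z }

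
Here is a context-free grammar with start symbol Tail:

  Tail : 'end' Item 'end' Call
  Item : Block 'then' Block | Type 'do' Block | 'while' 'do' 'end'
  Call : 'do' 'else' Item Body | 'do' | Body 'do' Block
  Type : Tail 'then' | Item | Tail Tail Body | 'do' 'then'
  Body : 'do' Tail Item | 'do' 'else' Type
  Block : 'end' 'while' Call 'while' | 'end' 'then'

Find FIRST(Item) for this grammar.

{ 'do', 'end', 'while' }

From Item : Block 'then' Block: add FIRST(Block) = { 'end' }.
From Item : Type 'do' Block: add FIRST(Type) = { 'do', 'end', 'while' }.
Item : 'while' 'do' 'end' contributes {'while'}.
Union: FIRST(Item) = { 'do', 'end', 'while' }.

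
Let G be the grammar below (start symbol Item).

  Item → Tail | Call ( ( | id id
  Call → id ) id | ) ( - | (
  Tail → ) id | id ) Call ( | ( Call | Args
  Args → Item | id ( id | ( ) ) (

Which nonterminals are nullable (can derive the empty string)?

{ } (none)

No nonterminal has an empty production or an RHS whose symbols are all nullable.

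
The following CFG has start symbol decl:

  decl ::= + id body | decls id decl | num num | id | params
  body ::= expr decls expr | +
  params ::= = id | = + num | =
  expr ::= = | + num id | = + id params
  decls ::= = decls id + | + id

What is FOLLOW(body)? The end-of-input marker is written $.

{ $ }

In decl ::= + id body: body is at the end, add FOLLOW(decl) = { $ }.
Union: FOLLOW(body) = { $ }.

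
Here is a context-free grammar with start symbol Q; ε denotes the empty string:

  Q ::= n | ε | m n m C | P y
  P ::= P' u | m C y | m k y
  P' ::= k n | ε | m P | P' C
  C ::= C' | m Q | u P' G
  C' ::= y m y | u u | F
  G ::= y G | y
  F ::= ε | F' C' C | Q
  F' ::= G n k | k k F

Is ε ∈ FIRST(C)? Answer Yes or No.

C ::= C' and each of C' is nullable, so C ⇒* ε.

Yes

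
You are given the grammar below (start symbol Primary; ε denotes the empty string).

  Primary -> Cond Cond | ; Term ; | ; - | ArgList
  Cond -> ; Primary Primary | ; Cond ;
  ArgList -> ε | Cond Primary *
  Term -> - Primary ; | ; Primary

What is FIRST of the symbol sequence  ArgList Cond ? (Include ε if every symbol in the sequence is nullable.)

{ ; }

Add FIRST(ArgList)\{ε} = { ; }; ArgList is nullable, continue.
Add FIRST(Cond) = { ; }; Cond is not nullable, stop.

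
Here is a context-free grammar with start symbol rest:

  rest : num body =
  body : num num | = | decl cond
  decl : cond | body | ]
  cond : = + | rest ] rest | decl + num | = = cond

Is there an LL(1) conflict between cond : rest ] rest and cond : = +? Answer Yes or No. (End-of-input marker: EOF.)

FIRST(rest ] rest) = { num } and FIRST(= +) = { = }.
The FIRST sets are disjoint and neither alternative is nullable — no conflict.

No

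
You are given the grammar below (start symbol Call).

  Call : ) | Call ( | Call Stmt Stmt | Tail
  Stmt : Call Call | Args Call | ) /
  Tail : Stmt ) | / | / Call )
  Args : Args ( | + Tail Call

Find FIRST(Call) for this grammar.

Call : ) contributes {)}.
From Call : Call (: add FIRST(Call) = { ), +, / }.
From Call : Call Stmt Stmt: add FIRST(Call) = { ), +, / }.
From Call : Tail: add FIRST(Tail) = { ), +, / }.
Union: FIRST(Call) = { ), +, / }.

{ ), +, / }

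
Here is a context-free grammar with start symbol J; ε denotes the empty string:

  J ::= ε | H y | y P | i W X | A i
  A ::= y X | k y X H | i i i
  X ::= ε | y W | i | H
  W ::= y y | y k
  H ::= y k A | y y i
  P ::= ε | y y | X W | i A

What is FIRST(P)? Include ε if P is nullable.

P ::= ε contributes ε.
P ::= y y contributes {y}.
From P ::= X W: X nullable, take FIRST(X) ∪ FIRST(W) = { i, y }.
P ::= i A contributes {i}.
Union: FIRST(P) = { i, y, ε }.

{ i, y, ε }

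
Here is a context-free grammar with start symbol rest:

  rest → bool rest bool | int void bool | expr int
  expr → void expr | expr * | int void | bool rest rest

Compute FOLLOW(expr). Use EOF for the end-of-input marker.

In rest → expr int: add FIRST(int) = { int }.
In expr → void expr: expr is at the end, add FOLLOW(expr) = { *, int }.
In expr → expr *: add FIRST(*) = { * }.
Union: FOLLOW(expr) = { *, int }.

{ *, int }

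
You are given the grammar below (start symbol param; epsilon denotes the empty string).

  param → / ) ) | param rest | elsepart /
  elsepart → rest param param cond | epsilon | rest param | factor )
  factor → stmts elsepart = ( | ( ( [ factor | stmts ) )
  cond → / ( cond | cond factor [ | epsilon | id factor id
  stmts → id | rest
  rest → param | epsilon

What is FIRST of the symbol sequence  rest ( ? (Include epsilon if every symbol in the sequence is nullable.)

Add FIRST(rest)\{epsilon} = { (, ), /, =, id }; rest is nullable, continue.
( is a terminal; add {(} and stop.

{ (, ), /, =, id }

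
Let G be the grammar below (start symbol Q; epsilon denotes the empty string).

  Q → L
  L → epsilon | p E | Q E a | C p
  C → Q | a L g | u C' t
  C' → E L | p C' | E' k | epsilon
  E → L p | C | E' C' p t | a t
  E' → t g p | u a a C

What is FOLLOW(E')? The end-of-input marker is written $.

{ a, k, p, t, u }

In C' → E' k: add FIRST(k) = { k }.
In E → E' C' p t: add FIRST(C' p t) = { a, p, t, u }.
Union: FOLLOW(E') = { a, k, p, t, u }.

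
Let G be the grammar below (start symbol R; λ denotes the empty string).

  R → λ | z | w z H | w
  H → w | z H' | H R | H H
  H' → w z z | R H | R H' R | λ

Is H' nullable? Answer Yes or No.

H' has an λ-production, so H' ⇒ λ.

Yes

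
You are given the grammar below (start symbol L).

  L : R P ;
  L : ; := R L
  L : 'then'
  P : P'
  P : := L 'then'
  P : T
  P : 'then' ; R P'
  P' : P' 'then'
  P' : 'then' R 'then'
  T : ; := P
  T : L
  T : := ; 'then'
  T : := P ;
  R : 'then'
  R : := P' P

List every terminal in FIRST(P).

From P : P': add FIRST(P') = { 'then' }.
P : := L 'then' contributes {:=}.
From P : T: add FIRST(T) = { 'then', :=, ; }.
P : 'then' ; R P' contributes {'then'}.
Union: FIRST(P) = { 'then', :=, ; }.

{ 'then', :=, ; }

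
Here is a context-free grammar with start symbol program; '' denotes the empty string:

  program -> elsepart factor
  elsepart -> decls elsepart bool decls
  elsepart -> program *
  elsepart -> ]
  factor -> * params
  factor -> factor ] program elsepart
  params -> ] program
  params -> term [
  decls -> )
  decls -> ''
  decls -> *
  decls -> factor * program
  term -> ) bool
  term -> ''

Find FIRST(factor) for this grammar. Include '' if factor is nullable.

{ * }

factor -> * params contributes {*}.
From factor -> factor ] program elsepart: add FIRST(factor) = { * }.
Union: FIRST(factor) = { * }.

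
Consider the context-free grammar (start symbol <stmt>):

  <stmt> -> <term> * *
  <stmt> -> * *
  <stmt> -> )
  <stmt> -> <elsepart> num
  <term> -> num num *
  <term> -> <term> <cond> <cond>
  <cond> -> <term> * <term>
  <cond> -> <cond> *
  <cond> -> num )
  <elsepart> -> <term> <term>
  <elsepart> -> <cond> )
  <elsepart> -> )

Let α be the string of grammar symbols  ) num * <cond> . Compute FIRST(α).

{ ) }

) is a terminal; add {)} and stop.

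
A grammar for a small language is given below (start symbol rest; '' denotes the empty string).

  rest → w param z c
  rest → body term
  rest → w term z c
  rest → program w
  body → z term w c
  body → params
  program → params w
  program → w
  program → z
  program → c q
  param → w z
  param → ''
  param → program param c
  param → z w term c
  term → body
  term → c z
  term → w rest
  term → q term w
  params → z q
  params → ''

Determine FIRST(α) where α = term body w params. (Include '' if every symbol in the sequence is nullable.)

{ c, q, w, z }

Add FIRST(term)\{''} = { c, q, w, z }; term is nullable, continue.
Add FIRST(body)\{''} = { z }; body is nullable, continue.
w is a terminal; add {w} and stop.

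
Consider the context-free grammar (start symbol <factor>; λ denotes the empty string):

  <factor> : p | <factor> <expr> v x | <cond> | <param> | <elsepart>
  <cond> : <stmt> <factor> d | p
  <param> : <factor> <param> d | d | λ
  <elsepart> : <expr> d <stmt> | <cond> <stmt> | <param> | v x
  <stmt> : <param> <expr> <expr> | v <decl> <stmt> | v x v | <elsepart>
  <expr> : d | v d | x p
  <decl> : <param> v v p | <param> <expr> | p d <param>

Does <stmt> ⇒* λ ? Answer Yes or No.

<stmt> : <elsepart> and each of <elsepart> is nullable, so <stmt> ⇒* λ.

Yes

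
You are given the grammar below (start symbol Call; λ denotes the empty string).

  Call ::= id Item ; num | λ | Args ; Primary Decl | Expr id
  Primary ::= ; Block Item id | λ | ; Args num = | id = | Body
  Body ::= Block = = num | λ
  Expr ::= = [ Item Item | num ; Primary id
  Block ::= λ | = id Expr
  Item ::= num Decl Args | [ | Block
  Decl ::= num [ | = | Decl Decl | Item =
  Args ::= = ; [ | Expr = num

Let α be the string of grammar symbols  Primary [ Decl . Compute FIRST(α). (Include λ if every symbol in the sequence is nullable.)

Add FIRST(Primary)\{λ} = { ;, =, id }; Primary is nullable, continue.
[ is a terminal; add {[} and stop.

{ ;, =, [, id }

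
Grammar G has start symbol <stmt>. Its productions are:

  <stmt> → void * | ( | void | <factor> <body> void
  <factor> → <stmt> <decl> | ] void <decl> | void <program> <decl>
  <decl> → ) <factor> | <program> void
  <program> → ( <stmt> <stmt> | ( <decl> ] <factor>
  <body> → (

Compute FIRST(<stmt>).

{ (, ], void }

<stmt> → void * contributes {void}.
<stmt> → ( contributes {(}.
<stmt> → void contributes {void}.
From <stmt> → <factor> <body> void: add FIRST(<factor>) = { (, ], void }.
Union: FIRST(<stmt>) = { (, ], void }.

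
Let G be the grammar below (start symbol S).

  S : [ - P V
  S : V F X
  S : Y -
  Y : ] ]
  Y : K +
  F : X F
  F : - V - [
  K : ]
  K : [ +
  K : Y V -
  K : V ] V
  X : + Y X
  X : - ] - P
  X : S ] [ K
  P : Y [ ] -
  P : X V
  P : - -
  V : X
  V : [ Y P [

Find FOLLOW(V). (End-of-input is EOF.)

{ EOF, +, -, [, ] }

In S : [ - P V: V is at the end, add FOLLOW(S) = { EOF, ] }.
In S : V F X: add FIRST(F X) = { +, -, [, ] }.
In F : - V - [: add FIRST(- [) = { - }.
In K : Y V -: add FIRST(-) = { - }.
In K : V ] V: add FIRST(] V) = { ] }.
In K : V ] V: V is at the end, add FOLLOW(K) = { EOF, +, -, [, ] }.
In P : X V: V is at the end, add FOLLOW(P) = { EOF, +, -, [, ] }.
Union: FOLLOW(V) = { EOF, +, -, [, ] }.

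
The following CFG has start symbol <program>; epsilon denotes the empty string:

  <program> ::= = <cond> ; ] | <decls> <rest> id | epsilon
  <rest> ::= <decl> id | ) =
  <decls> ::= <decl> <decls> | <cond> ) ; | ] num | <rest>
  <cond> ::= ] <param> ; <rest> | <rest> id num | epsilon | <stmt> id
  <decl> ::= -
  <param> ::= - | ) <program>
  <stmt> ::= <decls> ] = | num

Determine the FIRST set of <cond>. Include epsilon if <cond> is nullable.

{ ), -, ], num, epsilon }

<cond> ::= ] <param> ; <rest> contributes {]}.
From <cond> ::= <rest> id num: add FIRST(<rest>) = { ), - }.
<cond> ::= epsilon contributes epsilon.
From <cond> ::= <stmt> id: add FIRST(<stmt>) = { ), -, ], num }.
Union: FIRST(<cond>) = { ), -, ], num, epsilon }.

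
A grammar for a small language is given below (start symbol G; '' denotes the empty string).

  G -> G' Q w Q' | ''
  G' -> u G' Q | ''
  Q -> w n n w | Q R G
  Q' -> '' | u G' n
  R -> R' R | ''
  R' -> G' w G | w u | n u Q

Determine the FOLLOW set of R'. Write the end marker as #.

{ n, u, w }

In R -> R' R: add FIRST(R)\{''} = { n, u, w }.
  Since R is nullable, also add FOLLOW(R) = { n, u, w }.
Union: FOLLOW(R') = { n, u, w }.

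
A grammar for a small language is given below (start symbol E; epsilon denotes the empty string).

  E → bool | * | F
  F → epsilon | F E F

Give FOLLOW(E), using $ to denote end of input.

E is the start symbol, so $ ∈ FOLLOW(E).
In F → F E F: add FIRST(F)\{epsilon} = { *, bool }.
  Since F is nullable, also add FOLLOW(F) = { $, *, bool }.
Union: FOLLOW(E) = { $, *, bool }.

{ $, *, bool }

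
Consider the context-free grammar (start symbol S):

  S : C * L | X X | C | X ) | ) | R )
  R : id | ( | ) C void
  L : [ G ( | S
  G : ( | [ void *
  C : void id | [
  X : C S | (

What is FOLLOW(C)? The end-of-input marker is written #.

{ #, (, ), *, [, id, void }

In S : C * L: add FIRST(* L) = { * }.
In S : C: C is at the end, add FOLLOW(S) = { #, (, ), [, void }.
In R : ) C void: add FIRST(void) = { void }.
In X : C S: add FIRST(S) = { (, ), [, id, void }.
Union: FOLLOW(C) = { #, (, ), *, [, id, void }.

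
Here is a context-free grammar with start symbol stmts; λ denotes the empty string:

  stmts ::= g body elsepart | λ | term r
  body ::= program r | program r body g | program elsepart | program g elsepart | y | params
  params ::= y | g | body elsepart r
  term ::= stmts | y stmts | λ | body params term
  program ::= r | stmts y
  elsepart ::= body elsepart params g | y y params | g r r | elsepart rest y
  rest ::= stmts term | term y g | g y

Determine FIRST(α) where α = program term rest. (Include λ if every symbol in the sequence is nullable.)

Add FIRST(program) = { g, r, y }; program is not nullable, stop.

{ g, r, y }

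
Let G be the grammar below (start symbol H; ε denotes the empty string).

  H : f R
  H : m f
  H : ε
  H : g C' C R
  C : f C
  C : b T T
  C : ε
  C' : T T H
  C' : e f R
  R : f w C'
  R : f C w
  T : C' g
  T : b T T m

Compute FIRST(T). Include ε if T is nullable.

{ b, e }

From T : C' g: add FIRST(C') = { b, e }.
T : b T T m contributes {b}.
Union: FIRST(T) = { b, e }.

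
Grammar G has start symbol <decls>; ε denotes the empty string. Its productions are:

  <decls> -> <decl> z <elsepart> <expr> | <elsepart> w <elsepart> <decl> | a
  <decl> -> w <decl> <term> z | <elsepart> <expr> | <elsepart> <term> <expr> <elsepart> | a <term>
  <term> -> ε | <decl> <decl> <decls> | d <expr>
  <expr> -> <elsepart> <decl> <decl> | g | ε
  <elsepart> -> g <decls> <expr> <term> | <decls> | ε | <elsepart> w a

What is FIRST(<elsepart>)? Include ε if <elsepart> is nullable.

<elsepart> -> g <decls> <expr> <term> contributes {g}.
From <elsepart> -> <decls>: add FIRST(<decls>) = { a, d, g, w, z }.
<elsepart> -> ε contributes ε.
From <elsepart> -> <elsepart> w a: <elsepart> nullable, take FIRST(<elsepart>) ∪ {w} = { a, d, g, w, z }.
Union: FIRST(<elsepart>) = { a, d, g, w, z, ε }.

{ a, d, g, w, z, ε }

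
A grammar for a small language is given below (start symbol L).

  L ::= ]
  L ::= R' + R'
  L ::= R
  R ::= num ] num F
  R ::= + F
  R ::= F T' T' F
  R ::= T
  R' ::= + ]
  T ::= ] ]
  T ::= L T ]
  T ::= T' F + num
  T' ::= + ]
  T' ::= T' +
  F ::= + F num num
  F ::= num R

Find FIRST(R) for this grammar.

R ::= num ] num F contributes {num}.
R ::= + F contributes {+}.
From R ::= F T' T' F: add FIRST(F) = { +, num }.
From R ::= T: add FIRST(T) = { +, ], num }.
Union: FIRST(R) = { +, ], num }.

{ +, ], num }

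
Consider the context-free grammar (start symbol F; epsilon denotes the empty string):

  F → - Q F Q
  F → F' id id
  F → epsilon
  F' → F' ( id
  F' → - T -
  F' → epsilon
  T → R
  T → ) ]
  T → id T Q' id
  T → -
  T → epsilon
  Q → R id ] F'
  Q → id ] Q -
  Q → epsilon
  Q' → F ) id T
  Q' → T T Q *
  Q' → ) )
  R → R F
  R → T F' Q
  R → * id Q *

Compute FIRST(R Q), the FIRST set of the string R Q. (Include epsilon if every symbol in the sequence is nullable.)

{ (, ), *, -, id, epsilon }

Add FIRST(R)\{epsilon} = { (, ), *, -, id }; R is nullable, continue.
Add FIRST(Q)\{epsilon} = { (, ), *, -, id }; Q is nullable, continue.
Every symbol is nullable, so include epsilon.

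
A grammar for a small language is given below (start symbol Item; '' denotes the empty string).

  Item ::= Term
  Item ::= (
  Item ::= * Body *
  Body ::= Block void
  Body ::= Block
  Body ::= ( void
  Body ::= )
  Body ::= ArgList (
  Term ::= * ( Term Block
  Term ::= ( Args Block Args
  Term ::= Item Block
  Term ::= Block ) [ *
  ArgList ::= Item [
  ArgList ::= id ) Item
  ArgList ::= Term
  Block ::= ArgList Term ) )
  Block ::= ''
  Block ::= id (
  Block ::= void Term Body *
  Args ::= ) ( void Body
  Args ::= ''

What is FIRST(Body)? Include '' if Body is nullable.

From Body ::= Block void: Block nullable, take FIRST(Block) ∪ {void} = { (, ), *, id, void }.
From Body ::= Block: add FIRST(Block) = { (, ), *, id, void, '' } (including '' since Block is nullable).
Body ::= ( void contributes {(}.
Body ::= ) contributes {)}.
From Body ::= ArgList (: add FIRST(ArgList) = { (, ), *, id, void }.
Union: FIRST(Body) = { (, ), *, id, void, '' }.

{ (, ), *, id, void, '' }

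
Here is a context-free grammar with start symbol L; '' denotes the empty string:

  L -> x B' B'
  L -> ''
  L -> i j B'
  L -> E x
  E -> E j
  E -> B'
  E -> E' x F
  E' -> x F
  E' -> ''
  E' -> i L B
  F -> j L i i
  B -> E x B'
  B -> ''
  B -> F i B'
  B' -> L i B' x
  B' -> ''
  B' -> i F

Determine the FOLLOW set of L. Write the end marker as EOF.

{ EOF, i, j, x }

L is the start symbol, so EOF ∈ FOLLOW(L).
In E' -> i L B: add FIRST(B)\{''} = { i, j, x }.
  Since B is nullable, also add FOLLOW(E') = { x }.
In F -> j L i i: add FIRST(i i) = { i }.
In B' -> L i B' x: add FIRST(i B' x) = { i }.
Union: FOLLOW(L) = { EOF, i, j, x }.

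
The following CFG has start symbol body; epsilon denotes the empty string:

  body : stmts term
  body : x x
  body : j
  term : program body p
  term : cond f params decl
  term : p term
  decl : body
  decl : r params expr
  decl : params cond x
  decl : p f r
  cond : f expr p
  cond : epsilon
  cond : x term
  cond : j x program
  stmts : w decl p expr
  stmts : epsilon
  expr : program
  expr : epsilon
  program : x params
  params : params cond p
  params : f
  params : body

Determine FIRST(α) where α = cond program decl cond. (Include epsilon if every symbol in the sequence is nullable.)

{ f, j, x }

Add FIRST(cond)\{epsilon} = { f, j, x }; cond is nullable, continue.
Add FIRST(program) = { x }; program is not nullable, stop.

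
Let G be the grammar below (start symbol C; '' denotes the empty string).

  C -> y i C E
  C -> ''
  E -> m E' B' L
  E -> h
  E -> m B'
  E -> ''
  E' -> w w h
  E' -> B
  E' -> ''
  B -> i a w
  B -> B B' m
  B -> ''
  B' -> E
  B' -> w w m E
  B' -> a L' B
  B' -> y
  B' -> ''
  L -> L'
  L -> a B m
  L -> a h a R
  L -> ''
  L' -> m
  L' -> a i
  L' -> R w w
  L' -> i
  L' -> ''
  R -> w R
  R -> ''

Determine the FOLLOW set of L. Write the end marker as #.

{ #, a, h, i, m, w }

In E -> m E' B' L: L is at the end, add FOLLOW(E) = { #, a, h, i, m, w }.
Union: FOLLOW(L) = { #, a, h, i, m, w }.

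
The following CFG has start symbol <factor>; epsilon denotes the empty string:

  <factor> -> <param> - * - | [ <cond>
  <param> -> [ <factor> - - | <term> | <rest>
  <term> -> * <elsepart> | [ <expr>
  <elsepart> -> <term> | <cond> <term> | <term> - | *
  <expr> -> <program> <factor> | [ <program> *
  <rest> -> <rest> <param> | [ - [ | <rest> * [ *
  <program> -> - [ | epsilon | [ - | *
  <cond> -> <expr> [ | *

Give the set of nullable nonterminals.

Directly nullable (have an epsilon-production): <program>.
No other nonterminal has a production whose RHS symbols are all nullable.

{ <program> }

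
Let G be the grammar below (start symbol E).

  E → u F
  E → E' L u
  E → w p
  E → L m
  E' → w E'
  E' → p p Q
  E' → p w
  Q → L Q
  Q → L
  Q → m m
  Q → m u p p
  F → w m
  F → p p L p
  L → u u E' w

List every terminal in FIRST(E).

E → u F contributes {u}.
From E → E' L u: add FIRST(E') = { p, w }.
E → w p contributes {w}.
From E → L m: add FIRST(L) = { u }.
Union: FIRST(E) = { p, u, w }.

{ p, u, w }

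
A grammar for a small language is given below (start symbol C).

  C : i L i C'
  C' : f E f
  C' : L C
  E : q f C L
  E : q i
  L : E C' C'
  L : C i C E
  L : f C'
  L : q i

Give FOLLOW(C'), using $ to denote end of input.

{ $, f, i, q }

In C : i L i C': C' is at the end, add FOLLOW(C) = { $, f, i, q }.
In L : E C' C': add FIRST(C') = { f, i, q }.
In L : E C' C': C' is at the end, add FOLLOW(L) = { f, i, q }.
In L : f C': C' is at the end, add FOLLOW(L) = { f, i, q }.
Union: FOLLOW(C') = { $, f, i, q }.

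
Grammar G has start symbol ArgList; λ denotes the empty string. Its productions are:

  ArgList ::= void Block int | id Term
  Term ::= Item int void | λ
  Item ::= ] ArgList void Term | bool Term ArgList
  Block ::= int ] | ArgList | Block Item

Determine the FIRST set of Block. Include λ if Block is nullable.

{ id, int, void }

Block ::= int ] contributes {int}.
From Block ::= ArgList: add FIRST(ArgList) = { id, void }.
From Block ::= Block Item: add FIRST(Block) = { id, int, void }.
Union: FIRST(Block) = { id, int, void }.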